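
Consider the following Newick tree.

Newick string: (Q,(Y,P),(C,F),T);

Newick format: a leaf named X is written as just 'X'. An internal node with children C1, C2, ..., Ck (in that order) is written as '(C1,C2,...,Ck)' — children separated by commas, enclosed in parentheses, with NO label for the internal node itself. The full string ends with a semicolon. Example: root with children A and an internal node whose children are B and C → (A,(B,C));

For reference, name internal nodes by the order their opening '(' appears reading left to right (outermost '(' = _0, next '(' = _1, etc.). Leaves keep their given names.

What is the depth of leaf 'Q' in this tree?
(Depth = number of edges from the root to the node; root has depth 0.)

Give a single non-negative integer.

Answer: 1

Derivation:
Newick: (Q,(Y,P),(C,F),T);
Naming internals by '(' encounter order: outermost '(' = _0, next = _1, ...
Query node: Q
Path from root: _0 -> Q
Depth of Q: 1 (number of edges from root)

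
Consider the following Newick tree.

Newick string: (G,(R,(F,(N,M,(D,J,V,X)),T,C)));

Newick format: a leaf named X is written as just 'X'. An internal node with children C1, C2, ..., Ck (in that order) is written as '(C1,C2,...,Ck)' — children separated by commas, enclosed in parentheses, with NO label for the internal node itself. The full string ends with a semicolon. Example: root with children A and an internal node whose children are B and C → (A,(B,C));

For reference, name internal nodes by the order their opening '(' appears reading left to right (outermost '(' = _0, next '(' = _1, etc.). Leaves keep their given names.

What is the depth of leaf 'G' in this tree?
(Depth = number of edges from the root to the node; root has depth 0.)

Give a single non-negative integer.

Newick: (G,(R,(F,(N,M,(D,J,V,X)),T,C)));
Naming internals by '(' encounter order: outermost '(' = _0, next = _1, ...
Query node: G
Path from root: _0 -> G
Depth of G: 1 (number of edges from root)

Answer: 1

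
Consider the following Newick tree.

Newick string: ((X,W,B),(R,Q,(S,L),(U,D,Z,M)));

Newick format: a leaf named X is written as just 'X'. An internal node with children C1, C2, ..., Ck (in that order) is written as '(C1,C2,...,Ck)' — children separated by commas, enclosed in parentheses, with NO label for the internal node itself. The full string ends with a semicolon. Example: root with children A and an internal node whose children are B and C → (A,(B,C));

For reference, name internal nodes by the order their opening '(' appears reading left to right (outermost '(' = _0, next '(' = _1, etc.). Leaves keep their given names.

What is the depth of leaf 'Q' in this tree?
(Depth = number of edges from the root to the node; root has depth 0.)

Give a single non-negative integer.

Newick: ((X,W,B),(R,Q,(S,L),(U,D,Z,M)));
Naming internals by '(' encounter order: outermost '(' = _0, next = _1, ...
Query node: Q
Path from root: _0 -> _2 -> Q
Depth of Q: 2 (number of edges from root)

Answer: 2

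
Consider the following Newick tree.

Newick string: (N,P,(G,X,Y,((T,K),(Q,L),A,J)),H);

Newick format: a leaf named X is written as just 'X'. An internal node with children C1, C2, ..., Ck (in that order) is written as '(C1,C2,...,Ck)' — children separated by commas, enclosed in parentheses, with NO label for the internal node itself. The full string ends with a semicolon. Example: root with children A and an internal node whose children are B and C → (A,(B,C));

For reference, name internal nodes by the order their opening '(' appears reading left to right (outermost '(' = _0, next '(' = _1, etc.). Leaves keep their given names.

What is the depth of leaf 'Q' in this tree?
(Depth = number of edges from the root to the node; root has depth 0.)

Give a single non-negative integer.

Answer: 4

Derivation:
Newick: (N,P,(G,X,Y,((T,K),(Q,L),A,J)),H);
Naming internals by '(' encounter order: outermost '(' = _0, next = _1, ...
Query node: Q
Path from root: _0 -> _1 -> _2 -> _4 -> Q
Depth of Q: 4 (number of edges from root)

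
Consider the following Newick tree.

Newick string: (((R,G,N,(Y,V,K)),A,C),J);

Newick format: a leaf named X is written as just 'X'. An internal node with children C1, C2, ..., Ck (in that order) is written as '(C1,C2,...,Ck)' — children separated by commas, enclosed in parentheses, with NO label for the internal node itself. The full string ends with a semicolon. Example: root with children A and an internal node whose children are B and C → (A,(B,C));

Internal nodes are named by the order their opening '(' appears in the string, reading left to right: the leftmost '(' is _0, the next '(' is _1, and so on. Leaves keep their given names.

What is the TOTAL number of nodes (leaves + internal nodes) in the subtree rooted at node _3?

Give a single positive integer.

Newick: (((R,G,N,(Y,V,K)),A,C),J);
Locate _3: it is the '(' at position 9 (the 4th '(' reading left to right).
Query: subtree rooted at _3
_3: subtree_size = 1 + 3
  Y: subtree_size = 1 + 0
  V: subtree_size = 1 + 0
  K: subtree_size = 1 + 0
Total subtree size of _3: 4

Answer: 4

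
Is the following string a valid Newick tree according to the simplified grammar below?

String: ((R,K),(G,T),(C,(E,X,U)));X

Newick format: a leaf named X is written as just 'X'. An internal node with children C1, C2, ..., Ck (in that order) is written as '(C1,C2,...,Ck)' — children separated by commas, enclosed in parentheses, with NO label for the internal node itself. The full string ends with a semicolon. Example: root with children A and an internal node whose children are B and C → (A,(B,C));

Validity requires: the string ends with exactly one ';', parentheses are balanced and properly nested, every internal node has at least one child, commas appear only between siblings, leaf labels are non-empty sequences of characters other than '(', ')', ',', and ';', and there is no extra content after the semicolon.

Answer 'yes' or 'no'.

Answer: no

Derivation:
Input: ((R,K),(G,T),(C,(E,X,U)));X
Paren balance: 5 '(' vs 5 ')' OK
Ends with single ';': False
Full parse: FAILS (must end with ;)
Valid: False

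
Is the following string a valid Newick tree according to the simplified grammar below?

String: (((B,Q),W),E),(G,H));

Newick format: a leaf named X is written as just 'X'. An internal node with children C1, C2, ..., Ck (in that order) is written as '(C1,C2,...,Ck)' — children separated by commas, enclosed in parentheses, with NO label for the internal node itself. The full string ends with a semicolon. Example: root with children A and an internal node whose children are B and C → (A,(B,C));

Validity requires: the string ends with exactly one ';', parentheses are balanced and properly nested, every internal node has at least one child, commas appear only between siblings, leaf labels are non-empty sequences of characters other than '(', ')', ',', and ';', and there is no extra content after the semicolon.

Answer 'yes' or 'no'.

Answer: no

Derivation:
Input: (((B,Q),W),E),(G,H));
Paren balance: 4 '(' vs 5 ')' MISMATCH
Ends with single ';': True
Full parse: FAILS (extra content after tree at pos 13)
Valid: False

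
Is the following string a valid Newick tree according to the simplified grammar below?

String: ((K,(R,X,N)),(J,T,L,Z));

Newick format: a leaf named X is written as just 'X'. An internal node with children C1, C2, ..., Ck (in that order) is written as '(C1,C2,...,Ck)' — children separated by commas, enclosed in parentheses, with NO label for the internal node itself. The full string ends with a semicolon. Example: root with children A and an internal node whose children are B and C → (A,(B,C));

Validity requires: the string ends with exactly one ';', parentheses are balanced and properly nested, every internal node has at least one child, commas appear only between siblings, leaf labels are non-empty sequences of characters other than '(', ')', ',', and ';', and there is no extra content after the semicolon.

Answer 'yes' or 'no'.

Input: ((K,(R,X,N)),(J,T,L,Z));
Paren balance: 4 '(' vs 4 ')' OK
Ends with single ';': True
Full parse: OK
Valid: True

Answer: yes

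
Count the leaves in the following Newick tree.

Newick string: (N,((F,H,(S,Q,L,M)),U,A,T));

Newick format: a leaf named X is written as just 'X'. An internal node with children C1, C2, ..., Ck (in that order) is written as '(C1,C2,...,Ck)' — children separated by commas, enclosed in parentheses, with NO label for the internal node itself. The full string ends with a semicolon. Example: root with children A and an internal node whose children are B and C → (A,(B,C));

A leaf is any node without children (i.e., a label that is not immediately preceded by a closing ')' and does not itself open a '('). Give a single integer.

Newick: (N,((F,H,(S,Q,L,M)),U,A,T));
Scan left-to-right; a leaf is any maximal label run not followed by '(':
  pos 1: leaf 'N' → count = 1
  pos 5: leaf 'F' → count = 2
  pos 7: leaf 'H' → count = 3
  pos 10: leaf 'S' → count = 4
  pos 12: leaf 'Q' → count = 5
  pos 14: leaf 'L' → count = 6
  pos 16: leaf 'M' → count = 7
  pos 20: leaf 'U' → count = 8
  pos 22: leaf 'A' → count = 9
  pos 24: leaf 'T' → count = 10
Total leaves: 10

Answer: 10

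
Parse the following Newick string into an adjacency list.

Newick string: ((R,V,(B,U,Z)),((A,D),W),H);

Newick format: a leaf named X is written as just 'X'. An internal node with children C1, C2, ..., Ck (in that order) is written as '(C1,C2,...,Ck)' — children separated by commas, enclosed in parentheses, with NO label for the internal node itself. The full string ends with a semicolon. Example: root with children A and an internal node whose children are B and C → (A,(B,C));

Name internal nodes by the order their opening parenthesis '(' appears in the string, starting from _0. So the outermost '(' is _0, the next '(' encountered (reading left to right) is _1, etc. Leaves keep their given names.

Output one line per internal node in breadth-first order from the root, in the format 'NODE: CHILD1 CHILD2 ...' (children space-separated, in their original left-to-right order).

Answer: _0: _1 _3 H
_1: R V _2
_3: _4 W
_2: B U Z
_4: A D

Derivation:
Input: ((R,V,(B,U,Z)),((A,D),W),H);
Scanning left-to-right, naming '(' by encounter order:
  pos 0: '(' -> open internal node _0 (depth 1)
  pos 1: '(' -> open internal node _1 (depth 2)
  pos 6: '(' -> open internal node _2 (depth 3)
  pos 12: ')' -> close internal node _2 (now at depth 2)
  pos 13: ')' -> close internal node _1 (now at depth 1)
  pos 15: '(' -> open internal node _3 (depth 2)
  pos 16: '(' -> open internal node _4 (depth 3)
  pos 20: ')' -> close internal node _4 (now at depth 2)
  pos 23: ')' -> close internal node _3 (now at depth 1)
  pos 26: ')' -> close internal node _0 (now at depth 0)
Total internal nodes: 5
BFS adjacency from root:
  _0: _1 _3 H
  _1: R V _2
  _3: _4 W
  _2: B U Z
  _4: A D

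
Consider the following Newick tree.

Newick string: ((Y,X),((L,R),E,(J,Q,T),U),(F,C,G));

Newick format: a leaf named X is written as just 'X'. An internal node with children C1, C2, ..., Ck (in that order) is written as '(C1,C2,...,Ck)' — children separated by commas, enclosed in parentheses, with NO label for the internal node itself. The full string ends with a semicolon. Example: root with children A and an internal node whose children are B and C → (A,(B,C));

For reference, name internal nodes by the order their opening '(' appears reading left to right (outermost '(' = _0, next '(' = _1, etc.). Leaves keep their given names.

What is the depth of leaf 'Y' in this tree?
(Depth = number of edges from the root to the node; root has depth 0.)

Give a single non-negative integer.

Answer: 2

Derivation:
Newick: ((Y,X),((L,R),E,(J,Q,T),U),(F,C,G));
Naming internals by '(' encounter order: outermost '(' = _0, next = _1, ...
Query node: Y
Path from root: _0 -> _1 -> Y
Depth of Y: 2 (number of edges from root)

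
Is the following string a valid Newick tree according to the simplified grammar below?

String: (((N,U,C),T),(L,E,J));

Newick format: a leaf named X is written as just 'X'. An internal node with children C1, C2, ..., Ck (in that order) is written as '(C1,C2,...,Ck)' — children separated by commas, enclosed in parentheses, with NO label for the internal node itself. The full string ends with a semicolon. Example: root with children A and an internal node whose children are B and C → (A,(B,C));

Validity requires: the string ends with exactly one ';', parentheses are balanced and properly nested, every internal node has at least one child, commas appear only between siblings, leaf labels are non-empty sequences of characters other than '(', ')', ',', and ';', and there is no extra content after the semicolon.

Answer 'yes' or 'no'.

Answer: yes

Derivation:
Input: (((N,U,C),T),(L,E,J));
Paren balance: 4 '(' vs 4 ')' OK
Ends with single ';': True
Full parse: OK
Valid: True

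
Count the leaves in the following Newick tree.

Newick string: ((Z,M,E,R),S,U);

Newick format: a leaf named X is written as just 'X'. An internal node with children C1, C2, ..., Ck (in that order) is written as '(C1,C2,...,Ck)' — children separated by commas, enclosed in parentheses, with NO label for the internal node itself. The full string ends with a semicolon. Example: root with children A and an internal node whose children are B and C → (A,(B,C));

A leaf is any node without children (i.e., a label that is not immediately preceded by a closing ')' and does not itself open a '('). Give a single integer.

Answer: 6

Derivation:
Newick: ((Z,M,E,R),S,U);
Scan left-to-right; a leaf is any maximal label run not followed by '(':
  pos 2: leaf 'Z' → count = 1
  pos 4: leaf 'M' → count = 2
  pos 6: leaf 'E' → count = 3
  pos 8: leaf 'R' → count = 4
  pos 11: leaf 'S' → count = 5
  pos 13: leaf 'U' → count = 6
Total leaves: 6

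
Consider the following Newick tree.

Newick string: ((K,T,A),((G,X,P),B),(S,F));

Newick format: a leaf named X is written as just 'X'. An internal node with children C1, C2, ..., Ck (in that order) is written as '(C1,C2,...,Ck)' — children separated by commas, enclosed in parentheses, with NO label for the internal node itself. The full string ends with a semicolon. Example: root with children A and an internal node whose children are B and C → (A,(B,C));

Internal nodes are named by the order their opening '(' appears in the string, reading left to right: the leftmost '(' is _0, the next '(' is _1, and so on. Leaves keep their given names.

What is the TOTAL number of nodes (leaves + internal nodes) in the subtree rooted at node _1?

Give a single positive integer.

Newick: ((K,T,A),((G,X,P),B),(S,F));
Locate _1: it is the '(' at position 1 (the 2nd '(' reading left to right).
Query: subtree rooted at _1
_1: subtree_size = 1 + 3
  K: subtree_size = 1 + 0
  T: subtree_size = 1 + 0
  A: subtree_size = 1 + 0
Total subtree size of _1: 4

Answer: 4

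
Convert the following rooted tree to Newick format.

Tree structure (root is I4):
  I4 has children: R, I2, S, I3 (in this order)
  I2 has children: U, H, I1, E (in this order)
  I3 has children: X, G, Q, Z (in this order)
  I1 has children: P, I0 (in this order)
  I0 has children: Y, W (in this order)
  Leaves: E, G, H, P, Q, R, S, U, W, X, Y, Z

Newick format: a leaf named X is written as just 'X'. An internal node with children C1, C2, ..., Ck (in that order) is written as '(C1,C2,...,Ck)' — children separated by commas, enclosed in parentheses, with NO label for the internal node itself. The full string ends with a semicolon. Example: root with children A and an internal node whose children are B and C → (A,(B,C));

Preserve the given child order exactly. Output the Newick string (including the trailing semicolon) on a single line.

Answer: (R,(U,H,(P,(Y,W)),E),S,(X,G,Q,Z));

Derivation:
internal I4 with children ['R', 'I2', 'S', 'I3']
  leaf 'R' → 'R'
  internal I2 with children ['U', 'H', 'I1', 'E']
    leaf 'U' → 'U'
    leaf 'H' → 'H'
    internal I1 with children ['P', 'I0']
      leaf 'P' → 'P'
      internal I0 with children ['Y', 'W']
        leaf 'Y' → 'Y'
        leaf 'W' → 'W'
      → '(Y,W)'
    → '(P,(Y,W))'
    leaf 'E' → 'E'
  → '(U,H,(P,(Y,W)),E)'
  leaf 'S' → 'S'
  internal I3 with children ['X', 'G', 'Q', 'Z']
    leaf 'X' → 'X'
    leaf 'G' → 'G'
    leaf 'Q' → 'Q'
    leaf 'Z' → 'Z'
  → '(X,G,Q,Z)'
→ '(R,(U,H,(P,(Y,W)),E),S,(X,G,Q,Z))'
Final: (R,(U,H,(P,(Y,W)),E),S,(X,G,Q,Z));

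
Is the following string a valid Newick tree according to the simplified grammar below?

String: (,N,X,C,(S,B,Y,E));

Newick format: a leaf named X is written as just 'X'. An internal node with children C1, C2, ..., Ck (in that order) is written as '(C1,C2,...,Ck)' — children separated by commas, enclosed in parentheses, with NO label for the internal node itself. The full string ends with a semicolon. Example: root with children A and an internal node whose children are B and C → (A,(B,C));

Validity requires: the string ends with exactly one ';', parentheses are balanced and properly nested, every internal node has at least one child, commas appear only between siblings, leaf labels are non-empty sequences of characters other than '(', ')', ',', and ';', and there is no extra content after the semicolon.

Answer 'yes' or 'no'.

Input: (,N,X,C,(S,B,Y,E));
Paren balance: 2 '(' vs 2 ')' OK
Ends with single ';': True
Full parse: FAILS (empty leaf label at pos 1)
Valid: False

Answer: no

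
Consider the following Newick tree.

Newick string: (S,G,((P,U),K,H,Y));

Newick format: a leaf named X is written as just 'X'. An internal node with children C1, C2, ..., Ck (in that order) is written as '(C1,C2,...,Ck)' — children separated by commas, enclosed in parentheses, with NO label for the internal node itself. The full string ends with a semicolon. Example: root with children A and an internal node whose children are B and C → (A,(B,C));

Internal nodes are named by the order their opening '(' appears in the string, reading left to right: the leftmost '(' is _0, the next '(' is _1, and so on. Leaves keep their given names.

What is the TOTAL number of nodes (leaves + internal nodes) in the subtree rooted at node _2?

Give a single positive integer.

Newick: (S,G,((P,U),K,H,Y));
Locate _2: it is the '(' at position 6 (the 3rd '(' reading left to right).
Query: subtree rooted at _2
_2: subtree_size = 1 + 2
  P: subtree_size = 1 + 0
  U: subtree_size = 1 + 0
Total subtree size of _2: 3

Answer: 3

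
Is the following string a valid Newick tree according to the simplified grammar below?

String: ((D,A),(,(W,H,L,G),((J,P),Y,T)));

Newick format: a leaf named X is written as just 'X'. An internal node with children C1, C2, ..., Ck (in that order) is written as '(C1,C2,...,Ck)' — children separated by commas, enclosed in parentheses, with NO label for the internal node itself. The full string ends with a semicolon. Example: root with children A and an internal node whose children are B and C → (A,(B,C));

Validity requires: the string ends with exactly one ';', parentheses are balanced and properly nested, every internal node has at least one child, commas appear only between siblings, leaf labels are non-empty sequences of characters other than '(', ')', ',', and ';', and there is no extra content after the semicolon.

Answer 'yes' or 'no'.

Answer: no

Derivation:
Input: ((D,A),(,(W,H,L,G),((J,P),Y,T)));
Paren balance: 6 '(' vs 6 ')' OK
Ends with single ';': True
Full parse: FAILS (empty leaf label at pos 8)
Valid: False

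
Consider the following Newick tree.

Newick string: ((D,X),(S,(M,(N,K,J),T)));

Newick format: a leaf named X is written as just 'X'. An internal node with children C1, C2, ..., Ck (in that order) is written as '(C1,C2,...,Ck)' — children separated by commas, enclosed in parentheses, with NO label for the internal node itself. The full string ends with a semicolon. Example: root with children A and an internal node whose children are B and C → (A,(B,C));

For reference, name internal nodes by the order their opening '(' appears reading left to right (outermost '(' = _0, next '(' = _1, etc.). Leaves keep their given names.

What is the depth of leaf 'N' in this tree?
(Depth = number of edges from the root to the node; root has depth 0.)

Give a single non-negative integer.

Answer: 4

Derivation:
Newick: ((D,X),(S,(M,(N,K,J),T)));
Naming internals by '(' encounter order: outermost '(' = _0, next = _1, ...
Query node: N
Path from root: _0 -> _2 -> _3 -> _4 -> N
Depth of N: 4 (number of edges from root)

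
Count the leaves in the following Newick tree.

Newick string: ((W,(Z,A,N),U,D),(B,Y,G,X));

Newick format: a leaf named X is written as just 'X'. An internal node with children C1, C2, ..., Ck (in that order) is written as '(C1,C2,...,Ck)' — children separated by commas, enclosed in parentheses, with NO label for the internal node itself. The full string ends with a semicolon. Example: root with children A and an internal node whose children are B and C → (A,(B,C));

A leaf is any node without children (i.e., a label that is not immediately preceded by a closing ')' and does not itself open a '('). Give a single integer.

Newick: ((W,(Z,A,N),U,D),(B,Y,G,X));
Scan left-to-right; a leaf is any maximal label run not followed by '(':
  pos 2: leaf 'W' → count = 1
  pos 5: leaf 'Z' → count = 2
  pos 7: leaf 'A' → count = 3
  pos 9: leaf 'N' → count = 4
  pos 12: leaf 'U' → count = 5
  pos 14: leaf 'D' → count = 6
  pos 18: leaf 'B' → count = 7
  pos 20: leaf 'Y' → count = 8
  pos 22: leaf 'G' → count = 9
  pos 24: leaf 'X' → count = 10
Total leaves: 10

Answer: 10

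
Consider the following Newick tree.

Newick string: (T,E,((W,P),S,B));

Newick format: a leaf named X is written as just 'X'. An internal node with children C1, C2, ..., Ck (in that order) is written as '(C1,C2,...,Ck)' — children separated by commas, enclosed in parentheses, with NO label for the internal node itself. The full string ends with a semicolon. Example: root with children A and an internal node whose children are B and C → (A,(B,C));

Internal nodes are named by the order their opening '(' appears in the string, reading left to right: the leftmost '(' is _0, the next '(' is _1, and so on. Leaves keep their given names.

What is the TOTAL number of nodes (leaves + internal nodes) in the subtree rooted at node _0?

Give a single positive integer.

Newick: (T,E,((W,P),S,B));
Locate _0: it is the '(' at position 0 (the 1st '(' reading left to right).
Query: subtree rooted at _0
_0: subtree_size = 1 + 8
  T: subtree_size = 1 + 0
  E: subtree_size = 1 + 0
  _1: subtree_size = 1 + 5
    _2: subtree_size = 1 + 2
      W: subtree_size = 1 + 0
      P: subtree_size = 1 + 0
    S: subtree_size = 1 + 0
    B: subtree_size = 1 + 0
Total subtree size of _0: 9

Answer: 9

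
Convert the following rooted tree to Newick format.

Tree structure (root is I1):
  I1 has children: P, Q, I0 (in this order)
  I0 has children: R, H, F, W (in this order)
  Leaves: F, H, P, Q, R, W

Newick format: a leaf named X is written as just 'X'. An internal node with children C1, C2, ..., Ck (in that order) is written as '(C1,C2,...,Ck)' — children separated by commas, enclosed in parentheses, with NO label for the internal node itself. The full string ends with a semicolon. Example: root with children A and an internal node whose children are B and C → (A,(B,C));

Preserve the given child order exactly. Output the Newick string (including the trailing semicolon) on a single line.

Answer: (P,Q,(R,H,F,W));

Derivation:
internal I1 with children ['P', 'Q', 'I0']
  leaf 'P' → 'P'
  leaf 'Q' → 'Q'
  internal I0 with children ['R', 'H', 'F', 'W']
    leaf 'R' → 'R'
    leaf 'H' → 'H'
    leaf 'F' → 'F'
    leaf 'W' → 'W'
  → '(R,H,F,W)'
→ '(P,Q,(R,H,F,W))'
Final: (P,Q,(R,H,F,W));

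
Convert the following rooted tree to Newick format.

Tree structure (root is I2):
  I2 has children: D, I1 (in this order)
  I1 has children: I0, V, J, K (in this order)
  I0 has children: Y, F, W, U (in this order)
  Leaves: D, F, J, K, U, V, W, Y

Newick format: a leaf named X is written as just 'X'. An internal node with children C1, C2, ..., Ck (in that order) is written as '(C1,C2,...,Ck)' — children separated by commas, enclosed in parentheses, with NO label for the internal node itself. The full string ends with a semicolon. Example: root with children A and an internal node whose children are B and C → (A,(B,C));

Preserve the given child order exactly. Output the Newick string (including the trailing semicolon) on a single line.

internal I2 with children ['D', 'I1']
  leaf 'D' → 'D'
  internal I1 with children ['I0', 'V', 'J', 'K']
    internal I0 with children ['Y', 'F', 'W', 'U']
      leaf 'Y' → 'Y'
      leaf 'F' → 'F'
      leaf 'W' → 'W'
      leaf 'U' → 'U'
    → '(Y,F,W,U)'
    leaf 'V' → 'V'
    leaf 'J' → 'J'
    leaf 'K' → 'K'
  → '((Y,F,W,U),V,J,K)'
→ '(D,((Y,F,W,U),V,J,K))'
Final: (D,((Y,F,W,U),V,J,K));

Answer: (D,((Y,F,W,U),V,J,K));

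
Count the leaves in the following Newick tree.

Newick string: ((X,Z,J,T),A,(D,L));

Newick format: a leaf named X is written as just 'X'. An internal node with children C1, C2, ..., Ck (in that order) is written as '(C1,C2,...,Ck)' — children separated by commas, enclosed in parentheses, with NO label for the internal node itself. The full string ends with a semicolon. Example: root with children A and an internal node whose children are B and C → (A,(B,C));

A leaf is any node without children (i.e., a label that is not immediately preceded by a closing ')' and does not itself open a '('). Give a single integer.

Answer: 7

Derivation:
Newick: ((X,Z,J,T),A,(D,L));
Scan left-to-right; a leaf is any maximal label run not followed by '(':
  pos 2: leaf 'X' → count = 1
  pos 4: leaf 'Z' → count = 2
  pos 6: leaf 'J' → count = 3
  pos 8: leaf 'T' → count = 4
  pos 11: leaf 'A' → count = 5
  pos 14: leaf 'D' → count = 6
  pos 16: leaf 'L' → count = 7
Total leaves: 7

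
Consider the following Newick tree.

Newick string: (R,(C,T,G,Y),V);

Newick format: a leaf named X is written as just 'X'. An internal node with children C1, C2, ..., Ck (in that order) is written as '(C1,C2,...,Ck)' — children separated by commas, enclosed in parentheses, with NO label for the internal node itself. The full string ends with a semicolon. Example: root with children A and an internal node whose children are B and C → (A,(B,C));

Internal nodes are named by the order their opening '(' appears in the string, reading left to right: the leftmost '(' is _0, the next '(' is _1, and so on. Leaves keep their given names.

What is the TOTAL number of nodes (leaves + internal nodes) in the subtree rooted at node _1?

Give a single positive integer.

Answer: 5

Derivation:
Newick: (R,(C,T,G,Y),V);
Locate _1: it is the '(' at position 3 (the 2nd '(' reading left to right).
Query: subtree rooted at _1
_1: subtree_size = 1 + 4
  C: subtree_size = 1 + 0
  T: subtree_size = 1 + 0
  G: subtree_size = 1 + 0
  Y: subtree_size = 1 + 0
Total subtree size of _1: 5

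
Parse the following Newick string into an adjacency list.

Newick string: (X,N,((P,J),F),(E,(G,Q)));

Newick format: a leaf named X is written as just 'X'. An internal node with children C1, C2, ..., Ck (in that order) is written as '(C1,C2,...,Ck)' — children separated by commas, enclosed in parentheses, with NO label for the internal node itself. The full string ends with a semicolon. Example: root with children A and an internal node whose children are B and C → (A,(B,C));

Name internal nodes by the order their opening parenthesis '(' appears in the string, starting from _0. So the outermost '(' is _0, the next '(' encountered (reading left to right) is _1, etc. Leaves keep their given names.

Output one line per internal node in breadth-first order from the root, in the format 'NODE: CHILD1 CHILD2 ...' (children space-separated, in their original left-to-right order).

Input: (X,N,((P,J),F),(E,(G,Q)));
Scanning left-to-right, naming '(' by encounter order:
  pos 0: '(' -> open internal node _0 (depth 1)
  pos 5: '(' -> open internal node _1 (depth 2)
  pos 6: '(' -> open internal node _2 (depth 3)
  pos 10: ')' -> close internal node _2 (now at depth 2)
  pos 13: ')' -> close internal node _1 (now at depth 1)
  pos 15: '(' -> open internal node _3 (depth 2)
  pos 18: '(' -> open internal node _4 (depth 3)
  pos 22: ')' -> close internal node _4 (now at depth 2)
  pos 23: ')' -> close internal node _3 (now at depth 1)
  pos 24: ')' -> close internal node _0 (now at depth 0)
Total internal nodes: 5
BFS adjacency from root:
  _0: X N _1 _3
  _1: _2 F
  _3: E _4
  _2: P J
  _4: G Q

Answer: _0: X N _1 _3
_1: _2 F
_3: E _4
_2: P J
_4: G Q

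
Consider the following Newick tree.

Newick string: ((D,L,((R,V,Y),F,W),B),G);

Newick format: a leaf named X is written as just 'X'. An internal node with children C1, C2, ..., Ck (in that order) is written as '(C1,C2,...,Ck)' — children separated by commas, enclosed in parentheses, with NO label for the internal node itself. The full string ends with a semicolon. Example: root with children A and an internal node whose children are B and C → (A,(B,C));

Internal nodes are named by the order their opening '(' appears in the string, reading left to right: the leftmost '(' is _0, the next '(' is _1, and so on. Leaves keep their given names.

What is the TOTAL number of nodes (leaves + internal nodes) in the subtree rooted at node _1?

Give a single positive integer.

Answer: 11

Derivation:
Newick: ((D,L,((R,V,Y),F,W),B),G);
Locate _1: it is the '(' at position 1 (the 2nd '(' reading left to right).
Query: subtree rooted at _1
_1: subtree_size = 1 + 10
  D: subtree_size = 1 + 0
  L: subtree_size = 1 + 0
  _2: subtree_size = 1 + 6
    _3: subtree_size = 1 + 3
      R: subtree_size = 1 + 0
      V: subtree_size = 1 + 0
      Y: subtree_size = 1 + 0
    F: subtree_size = 1 + 0
    W: subtree_size = 1 + 0
  B: subtree_size = 1 + 0
Total subtree size of _1: 11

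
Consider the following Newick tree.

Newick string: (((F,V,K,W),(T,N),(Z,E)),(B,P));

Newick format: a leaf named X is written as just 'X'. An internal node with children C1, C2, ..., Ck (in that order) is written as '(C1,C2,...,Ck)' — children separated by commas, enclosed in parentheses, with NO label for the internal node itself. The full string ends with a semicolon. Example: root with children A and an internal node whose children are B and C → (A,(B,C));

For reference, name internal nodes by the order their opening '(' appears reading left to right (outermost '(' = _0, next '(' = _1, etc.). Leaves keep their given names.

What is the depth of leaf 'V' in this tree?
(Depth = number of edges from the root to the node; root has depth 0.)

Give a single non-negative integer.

Answer: 3

Derivation:
Newick: (((F,V,K,W),(T,N),(Z,E)),(B,P));
Naming internals by '(' encounter order: outermost '(' = _0, next = _1, ...
Query node: V
Path from root: _0 -> _1 -> _2 -> V
Depth of V: 3 (number of edges from root)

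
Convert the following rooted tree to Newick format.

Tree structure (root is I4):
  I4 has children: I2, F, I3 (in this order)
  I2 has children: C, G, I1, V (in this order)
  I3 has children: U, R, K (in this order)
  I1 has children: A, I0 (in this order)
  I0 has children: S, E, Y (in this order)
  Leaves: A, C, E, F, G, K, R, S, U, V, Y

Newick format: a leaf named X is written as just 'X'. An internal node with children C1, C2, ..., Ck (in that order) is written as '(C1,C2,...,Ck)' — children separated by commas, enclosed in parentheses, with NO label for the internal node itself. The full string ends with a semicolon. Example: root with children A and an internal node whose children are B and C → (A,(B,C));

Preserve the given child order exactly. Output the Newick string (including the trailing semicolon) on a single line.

internal I4 with children ['I2', 'F', 'I3']
  internal I2 with children ['C', 'G', 'I1', 'V']
    leaf 'C' → 'C'
    leaf 'G' → 'G'
    internal I1 with children ['A', 'I0']
      leaf 'A' → 'A'
      internal I0 with children ['S', 'E', 'Y']
        leaf 'S' → 'S'
        leaf 'E' → 'E'
        leaf 'Y' → 'Y'
      → '(S,E,Y)'
    → '(A,(S,E,Y))'
    leaf 'V' → 'V'
  → '(C,G,(A,(S,E,Y)),V)'
  leaf 'F' → 'F'
  internal I3 with children ['U', 'R', 'K']
    leaf 'U' → 'U'
    leaf 'R' → 'R'
    leaf 'K' → 'K'
  → '(U,R,K)'
→ '((C,G,(A,(S,E,Y)),V),F,(U,R,K))'
Final: ((C,G,(A,(S,E,Y)),V),F,(U,R,K));

Answer: ((C,G,(A,(S,E,Y)),V),F,(U,R,K));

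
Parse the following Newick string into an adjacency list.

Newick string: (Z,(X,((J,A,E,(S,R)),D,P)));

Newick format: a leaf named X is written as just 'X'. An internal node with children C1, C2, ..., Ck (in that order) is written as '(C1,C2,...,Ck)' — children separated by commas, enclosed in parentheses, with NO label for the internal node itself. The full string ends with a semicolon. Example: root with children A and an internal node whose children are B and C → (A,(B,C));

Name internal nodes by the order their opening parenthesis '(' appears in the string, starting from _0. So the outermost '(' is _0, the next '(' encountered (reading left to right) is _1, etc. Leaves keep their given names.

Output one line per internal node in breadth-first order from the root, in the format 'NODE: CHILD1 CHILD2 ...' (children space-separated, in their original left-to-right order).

Input: (Z,(X,((J,A,E,(S,R)),D,P)));
Scanning left-to-right, naming '(' by encounter order:
  pos 0: '(' -> open internal node _0 (depth 1)
  pos 3: '(' -> open internal node _1 (depth 2)
  pos 6: '(' -> open internal node _2 (depth 3)
  pos 7: '(' -> open internal node _3 (depth 4)
  pos 14: '(' -> open internal node _4 (depth 5)
  pos 18: ')' -> close internal node _4 (now at depth 4)
  pos 19: ')' -> close internal node _3 (now at depth 3)
  pos 24: ')' -> close internal node _2 (now at depth 2)
  pos 25: ')' -> close internal node _1 (now at depth 1)
  pos 26: ')' -> close internal node _0 (now at depth 0)
Total internal nodes: 5
BFS adjacency from root:
  _0: Z _1
  _1: X _2
  _2: _3 D P
  _3: J A E _4
  _4: S R

Answer: _0: Z _1
_1: X _2
_2: _3 D P
_3: J A E _4
_4: S R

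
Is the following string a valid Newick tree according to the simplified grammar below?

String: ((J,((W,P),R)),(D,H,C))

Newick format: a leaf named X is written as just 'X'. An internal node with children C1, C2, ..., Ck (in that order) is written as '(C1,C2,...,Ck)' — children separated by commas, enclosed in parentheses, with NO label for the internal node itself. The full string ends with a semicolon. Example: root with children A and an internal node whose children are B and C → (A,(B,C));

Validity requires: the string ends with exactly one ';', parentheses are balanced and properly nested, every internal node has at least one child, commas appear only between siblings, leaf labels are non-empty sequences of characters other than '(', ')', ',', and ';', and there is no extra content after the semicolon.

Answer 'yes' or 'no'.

Answer: no

Derivation:
Input: ((J,((W,P),R)),(D,H,C))
Paren balance: 5 '(' vs 5 ')' OK
Ends with single ';': False
Full parse: FAILS (must end with ;)
Valid: False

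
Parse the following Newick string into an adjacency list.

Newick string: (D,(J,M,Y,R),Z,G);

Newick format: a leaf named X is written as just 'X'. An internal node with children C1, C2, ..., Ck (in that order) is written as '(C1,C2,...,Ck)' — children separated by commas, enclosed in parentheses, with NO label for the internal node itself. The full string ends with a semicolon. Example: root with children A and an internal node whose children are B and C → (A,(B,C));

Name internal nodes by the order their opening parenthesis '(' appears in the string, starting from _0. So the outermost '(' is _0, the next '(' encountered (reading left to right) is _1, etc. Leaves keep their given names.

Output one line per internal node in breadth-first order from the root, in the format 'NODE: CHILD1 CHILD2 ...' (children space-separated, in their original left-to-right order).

Input: (D,(J,M,Y,R),Z,G);
Scanning left-to-right, naming '(' by encounter order:
  pos 0: '(' -> open internal node _0 (depth 1)
  pos 3: '(' -> open internal node _1 (depth 2)
  pos 11: ')' -> close internal node _1 (now at depth 1)
  pos 16: ')' -> close internal node _0 (now at depth 0)
Total internal nodes: 2
BFS adjacency from root:
  _0: D _1 Z G
  _1: J M Y R

Answer: _0: D _1 Z G
_1: J M Y R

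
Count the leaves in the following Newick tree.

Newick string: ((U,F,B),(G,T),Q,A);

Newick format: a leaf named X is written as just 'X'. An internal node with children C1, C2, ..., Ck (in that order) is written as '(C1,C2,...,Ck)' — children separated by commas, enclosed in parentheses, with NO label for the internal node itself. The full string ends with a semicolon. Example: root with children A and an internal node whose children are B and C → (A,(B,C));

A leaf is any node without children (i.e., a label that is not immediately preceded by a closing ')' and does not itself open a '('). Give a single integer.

Newick: ((U,F,B),(G,T),Q,A);
Scan left-to-right; a leaf is any maximal label run not followed by '(':
  pos 2: leaf 'U' → count = 1
  pos 4: leaf 'F' → count = 2
  pos 6: leaf 'B' → count = 3
  pos 10: leaf 'G' → count = 4
  pos 12: leaf 'T' → count = 5
  pos 15: leaf 'Q' → count = 6
  pos 17: leaf 'A' → count = 7
Total leaves: 7

Answer: 7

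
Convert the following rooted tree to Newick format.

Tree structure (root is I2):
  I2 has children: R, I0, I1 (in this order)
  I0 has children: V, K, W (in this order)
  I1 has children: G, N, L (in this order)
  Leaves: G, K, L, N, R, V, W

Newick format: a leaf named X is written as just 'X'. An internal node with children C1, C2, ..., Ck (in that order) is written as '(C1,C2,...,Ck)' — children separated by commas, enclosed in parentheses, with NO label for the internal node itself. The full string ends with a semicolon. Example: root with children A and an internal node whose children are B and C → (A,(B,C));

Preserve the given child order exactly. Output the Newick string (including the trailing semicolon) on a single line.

internal I2 with children ['R', 'I0', 'I1']
  leaf 'R' → 'R'
  internal I0 with children ['V', 'K', 'W']
    leaf 'V' → 'V'
    leaf 'K' → 'K'
    leaf 'W' → 'W'
  → '(V,K,W)'
  internal I1 with children ['G', 'N', 'L']
    leaf 'G' → 'G'
    leaf 'N' → 'N'
    leaf 'L' → 'L'
  → '(G,N,L)'
→ '(R,(V,K,W),(G,N,L))'
Final: (R,(V,K,W),(G,N,L));

Answer: (R,(V,K,W),(G,N,L));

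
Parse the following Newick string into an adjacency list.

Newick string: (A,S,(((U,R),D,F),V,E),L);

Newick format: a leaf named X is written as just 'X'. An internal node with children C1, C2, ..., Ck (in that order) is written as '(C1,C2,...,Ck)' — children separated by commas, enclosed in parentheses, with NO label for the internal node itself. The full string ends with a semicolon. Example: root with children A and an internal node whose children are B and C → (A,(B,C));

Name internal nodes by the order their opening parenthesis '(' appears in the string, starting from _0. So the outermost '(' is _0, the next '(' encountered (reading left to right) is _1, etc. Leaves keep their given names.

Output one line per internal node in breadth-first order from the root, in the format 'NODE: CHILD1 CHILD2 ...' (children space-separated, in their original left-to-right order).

Input: (A,S,(((U,R),D,F),V,E),L);
Scanning left-to-right, naming '(' by encounter order:
  pos 0: '(' -> open internal node _0 (depth 1)
  pos 5: '(' -> open internal node _1 (depth 2)
  pos 6: '(' -> open internal node _2 (depth 3)
  pos 7: '(' -> open internal node _3 (depth 4)
  pos 11: ')' -> close internal node _3 (now at depth 3)
  pos 16: ')' -> close internal node _2 (now at depth 2)
  pos 21: ')' -> close internal node _1 (now at depth 1)
  pos 24: ')' -> close internal node _0 (now at depth 0)
Total internal nodes: 4
BFS adjacency from root:
  _0: A S _1 L
  _1: _2 V E
  _2: _3 D F
  _3: U R

Answer: _0: A S _1 L
_1: _2 V E
_2: _3 D F
_3: U R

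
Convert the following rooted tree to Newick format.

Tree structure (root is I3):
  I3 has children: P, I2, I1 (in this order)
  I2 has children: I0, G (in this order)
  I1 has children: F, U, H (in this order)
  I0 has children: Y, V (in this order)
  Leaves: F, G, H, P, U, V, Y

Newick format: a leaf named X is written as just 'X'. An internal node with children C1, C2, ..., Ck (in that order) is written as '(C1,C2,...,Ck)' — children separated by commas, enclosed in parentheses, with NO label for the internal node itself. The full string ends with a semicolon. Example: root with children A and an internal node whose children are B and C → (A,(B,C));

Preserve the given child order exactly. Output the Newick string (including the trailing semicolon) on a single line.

internal I3 with children ['P', 'I2', 'I1']
  leaf 'P' → 'P'
  internal I2 with children ['I0', 'G']
    internal I0 with children ['Y', 'V']
      leaf 'Y' → 'Y'
      leaf 'V' → 'V'
    → '(Y,V)'
    leaf 'G' → 'G'
  → '((Y,V),G)'
  internal I1 with children ['F', 'U', 'H']
    leaf 'F' → 'F'
    leaf 'U' → 'U'
    leaf 'H' → 'H'
  → '(F,U,H)'
→ '(P,((Y,V),G),(F,U,H))'
Final: (P,((Y,V),G),(F,U,H));

Answer: (P,((Y,V),G),(F,U,H));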